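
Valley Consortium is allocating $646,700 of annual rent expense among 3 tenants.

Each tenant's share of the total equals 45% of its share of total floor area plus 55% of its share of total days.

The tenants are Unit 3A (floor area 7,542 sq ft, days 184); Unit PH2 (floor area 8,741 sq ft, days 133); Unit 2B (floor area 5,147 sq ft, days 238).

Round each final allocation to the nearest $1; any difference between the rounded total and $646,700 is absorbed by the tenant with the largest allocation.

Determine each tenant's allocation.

Unit 3A: $220,340 | Unit PH2: $203,937 | Unit 2B: $222,423

Totals — floor area 21,430, days 555.
Combined weights (45% floor area + 55% days): Unit 3A 0.3407; Unit PH2 0.3154; Unit 2B 0.3439.
Raw shares: Unit 3A 220,339.60; Unit PH2 203,937.21; Unit 2B 222,423.19.
At nearest $1: Unit 3A $220,340; Unit PH2 $203,937; Unit 2B $222,423. Sum = $646,700.
No rounding difference to absorb.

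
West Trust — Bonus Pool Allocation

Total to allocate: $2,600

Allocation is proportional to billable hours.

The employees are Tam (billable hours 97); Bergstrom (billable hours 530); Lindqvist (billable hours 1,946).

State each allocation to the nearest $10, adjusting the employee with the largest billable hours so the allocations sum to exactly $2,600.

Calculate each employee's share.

Billable hours total: 97 + 530 + 1,946 = 2,573.
Pro-rata amounts: Tam 98.02; Bergstrom 535.56; Lindqvist 1,966.42.
After rounding ($10): Tam $100; Bergstrom $540; Lindqvist $1,970. Sum = $2,610.
Difference $2,600 − $2,610 = −$10 applied to largest billable hours (Lindqvist): Lindqvist becomes $1,960.

Tam: $100 | Bergstrom: $540 | Lindqvist: $1,960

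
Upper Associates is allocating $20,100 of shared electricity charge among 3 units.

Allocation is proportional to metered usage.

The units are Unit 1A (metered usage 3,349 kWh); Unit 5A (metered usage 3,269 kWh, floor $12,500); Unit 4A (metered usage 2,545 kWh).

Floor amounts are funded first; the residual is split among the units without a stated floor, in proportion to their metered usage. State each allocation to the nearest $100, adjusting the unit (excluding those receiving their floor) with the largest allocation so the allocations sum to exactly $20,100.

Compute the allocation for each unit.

Fund the minimums — Unit 5A $12,500. Balance $7,600.
Balance split over remaining metered usage 5,894: Unit 1A 4,318.36 → $4,300; Unit 4A 3,281.64 → $3,300.

Unit 1A: $4,300 · Unit 5A: $12,500 · Unit 4A: $3,300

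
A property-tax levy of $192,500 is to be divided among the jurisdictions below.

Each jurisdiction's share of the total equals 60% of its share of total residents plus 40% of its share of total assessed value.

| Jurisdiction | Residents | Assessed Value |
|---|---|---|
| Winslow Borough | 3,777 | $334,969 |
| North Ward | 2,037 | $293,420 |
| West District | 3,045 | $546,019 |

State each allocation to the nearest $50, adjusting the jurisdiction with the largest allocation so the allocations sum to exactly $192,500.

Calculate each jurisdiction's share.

Winslow Borough: $71,200 · North Ward: $45,800 · West District: $75,500

Totals — residents 8,859, assessed value 1,174,408.
Composite weights (60% residents + 40% assessed value): Winslow Borough 0.3699; North Ward 0.2379; West District 0.3922.
Proportional shares: Winslow Borough 71,205.20; North Ward 45,795.64; West District 75,499.17.
After rounding ($50): Winslow Borough $71,200; North Ward $45,800; West District $75,500. Sum = $192,500.
Sum already equals the total — no adjustment.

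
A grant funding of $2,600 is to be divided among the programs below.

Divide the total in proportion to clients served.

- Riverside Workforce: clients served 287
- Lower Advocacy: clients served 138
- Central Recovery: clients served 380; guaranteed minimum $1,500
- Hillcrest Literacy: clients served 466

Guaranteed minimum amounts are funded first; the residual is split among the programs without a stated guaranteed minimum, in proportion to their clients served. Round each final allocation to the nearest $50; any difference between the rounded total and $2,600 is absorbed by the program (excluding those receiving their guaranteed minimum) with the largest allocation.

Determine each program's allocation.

Minimums first: Central Recovery $1,500. Residual $1,100.
Residual split over remaining clients served 891: Riverside Workforce 354.32 → $350; Lower Advocacy 170.37 → $150; Hillcrest Literacy 575.31 → $600.

Riverside Workforce: $350 · Lower Advocacy: $150 · Central Recovery: $1,500 · Hillcrest Literacy: $600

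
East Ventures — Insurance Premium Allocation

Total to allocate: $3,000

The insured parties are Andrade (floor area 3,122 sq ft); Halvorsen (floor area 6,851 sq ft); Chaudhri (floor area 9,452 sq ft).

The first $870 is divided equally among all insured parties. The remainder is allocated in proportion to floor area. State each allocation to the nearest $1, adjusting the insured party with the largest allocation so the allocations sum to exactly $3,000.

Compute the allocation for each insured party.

First tranche $870 split equally: $290 each.
Remainder $2,130 by floor area (total 19,425): Andrade 342.34 → $342; Halvorsen 751.23 → $751; Chaudhri 1,036.44 → $1,036.
Rounding difference +$1 on remainder applied to Chaudhri.
Totals: Andrade $290 + $342 = $632; Halvorsen $290 + $751 = $1,041; Chaudhri $290 + $1,037 = $1,327.

Andrade: $632 · Halvorsen: $1,041 · Chaudhri: $1,327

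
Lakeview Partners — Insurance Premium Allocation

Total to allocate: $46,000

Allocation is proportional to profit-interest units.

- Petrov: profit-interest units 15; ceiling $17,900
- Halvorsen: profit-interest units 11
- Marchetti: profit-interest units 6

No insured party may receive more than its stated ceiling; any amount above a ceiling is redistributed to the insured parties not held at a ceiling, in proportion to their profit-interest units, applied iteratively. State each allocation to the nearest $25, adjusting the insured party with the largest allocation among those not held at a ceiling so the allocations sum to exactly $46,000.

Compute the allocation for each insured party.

Profit-interest units total: 32.
Unconstrained shares: Petrov 21,562.50; Halvorsen 15,812.50; Marchetti 8,625.00.
Held at cap: Petrov ($17,900); residual $28,100 reallocated over remaining profit-interest units 17.
Redistributed shares: Halvorsen 18,182.35 → $18,175; Marchetti 9,917.65 → $9,925.

Petrov: $17,900 | Halvorsen: $18,175 | Marchetti: $9,925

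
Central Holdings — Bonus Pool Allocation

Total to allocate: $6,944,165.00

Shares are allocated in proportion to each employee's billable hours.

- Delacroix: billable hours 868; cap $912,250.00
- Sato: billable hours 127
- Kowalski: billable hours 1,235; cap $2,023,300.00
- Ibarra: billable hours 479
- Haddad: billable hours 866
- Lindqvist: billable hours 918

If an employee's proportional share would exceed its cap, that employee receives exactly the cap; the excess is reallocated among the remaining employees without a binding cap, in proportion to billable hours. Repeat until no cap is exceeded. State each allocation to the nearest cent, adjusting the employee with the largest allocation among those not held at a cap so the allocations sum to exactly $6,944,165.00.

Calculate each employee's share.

Combined billable hours = 4,493.
Unconstrained shares: Delacroix 1,341,539.1097; Sato 196,285.1002; Kowalski 1,908,756.6826; Ibarra 740,319.3935; Haddad 1,338,448.0058; Lindqvist 1,418,816.7082.
Held at cap: Delacroix ($912,250.00); remaining pool $6,031,915.00 reallocated over remaining billable hours 3,625.
Held at cap: Kowalski ($2,023,300.00); remaining pool $4,008,615.00 reallocated over remaining billable hours 2,390.
Redistributed shares: Sato 213,010.0858 → $213,010.09; Ibarra 803,400.2448 → $803,400.24; Haddad 1,452,493.9707 → $1,452,493.97; Lindqvist 1,539,710.6987 → $1,539,710.70.

Delacroix: $912,250.00; Sato: $213,010.09; Kowalski: $2,023,300.00; Ibarra: $803,400.24; Haddad: $1,452,493.97; Lindqvist: $1,539,710.70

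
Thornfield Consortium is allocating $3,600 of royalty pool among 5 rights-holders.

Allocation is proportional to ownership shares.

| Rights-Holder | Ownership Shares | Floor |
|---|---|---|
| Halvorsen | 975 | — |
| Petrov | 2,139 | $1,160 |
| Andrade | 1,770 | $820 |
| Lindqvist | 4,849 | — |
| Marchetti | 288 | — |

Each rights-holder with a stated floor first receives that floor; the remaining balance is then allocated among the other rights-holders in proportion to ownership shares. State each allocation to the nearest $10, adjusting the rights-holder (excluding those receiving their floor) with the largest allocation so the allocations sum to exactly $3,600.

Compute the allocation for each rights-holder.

Minimums first: Petrov $1,160; Andrade $820. Residual $1,620.
Residual split over remaining ownership shares 6,112: Halvorsen 258.43 → $260; Lindqvist 1,285.24 → $1,290; Marchetti 76.34 → $80.
Rounding difference −$10 applied to Lindqvist → $1,280.

Halvorsen: $260; Petrov: $1,160; Andrade: $820; Lindqvist: $1,280; Marchetti: $80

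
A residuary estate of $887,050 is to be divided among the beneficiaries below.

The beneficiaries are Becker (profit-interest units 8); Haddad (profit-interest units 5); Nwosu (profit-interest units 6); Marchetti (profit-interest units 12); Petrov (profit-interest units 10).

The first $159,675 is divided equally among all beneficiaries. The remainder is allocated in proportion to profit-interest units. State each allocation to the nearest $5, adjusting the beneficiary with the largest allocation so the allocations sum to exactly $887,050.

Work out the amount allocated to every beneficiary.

Becker: $173,860 · Haddad: $120,640 · Nwosu: $138,380 · Marchetti: $244,825 · Petrov: $209,345

$159,675 shared equally gives $31,935 per beneficiary.
Remainder $727,375 by profit-interest units (total 41): Becker 141,926.83 → $141,925; Haddad 88,704.27 → $88,705; Nwosu 106,445.12 → $106,445; Marchetti 212,890.24 → $212,890; Petrov 177,408.54 → $177,410.
Totals: Becker $31,935 + $141,925 = $173,860; Haddad $31,935 + $88,705 = $120,640; Nwosu $31,935 + $106,445 = $138,380; Marchetti $31,935 + $212,890 = $244,825; Petrov $31,935 + $177,410 = $209,345.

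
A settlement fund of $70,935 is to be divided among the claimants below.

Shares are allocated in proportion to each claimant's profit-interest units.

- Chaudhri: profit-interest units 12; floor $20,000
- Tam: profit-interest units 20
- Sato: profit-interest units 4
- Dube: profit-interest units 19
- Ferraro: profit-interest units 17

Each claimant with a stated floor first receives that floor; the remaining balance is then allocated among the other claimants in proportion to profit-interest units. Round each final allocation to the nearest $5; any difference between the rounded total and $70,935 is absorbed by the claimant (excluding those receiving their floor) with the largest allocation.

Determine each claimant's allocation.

Chaudhri: $20,000; Tam: $16,980; Sato: $3,395; Dube: $16,130; Ferraro: $14,430

Guaranteed amounts: Chaudhri $20,000. Residual $50,935.
Residual split over remaining profit-interest units 60: Tam 16,978.33 → $16,980; Sato 3,395.67 → $3,395; Dube 16,129.42 → $16,130; Ferraro 14,431.58 → $14,430.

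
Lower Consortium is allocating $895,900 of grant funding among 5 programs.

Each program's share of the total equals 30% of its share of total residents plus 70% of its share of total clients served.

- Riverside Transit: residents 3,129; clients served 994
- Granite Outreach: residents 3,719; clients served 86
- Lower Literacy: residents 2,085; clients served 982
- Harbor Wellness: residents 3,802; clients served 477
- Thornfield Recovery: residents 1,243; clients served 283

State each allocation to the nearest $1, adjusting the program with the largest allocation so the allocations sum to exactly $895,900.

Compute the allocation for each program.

Totals — residents 13,978, clients served 2,822.
Combined weights (30% residents + 70% clients served): Riverside Transit 0.3137; Granite Outreach 0.1012; Lower Literacy 0.2883; Harbor Wellness 0.1999; Thornfield Recovery 0.0969.
Proportional shares: Riverside Transit 281,060.18; Granite Outreach 90,620.89; Lower Literacy 258,319.33; Harbor Wellness 179,108.33; Thornfield Recovery 86,791.28.
After rounding ($1): Riverside Transit $281,060; Granite Outreach $90,621; Lower Literacy $258,319; Harbor Wellness $179,108; Thornfield Recovery $86,791. Sum = $895,899.
Difference $895,900 − $895,899 = +$1 applied to largest allocation (Riverside Transit): Riverside Transit becomes $281,061.

Riverside Transit: $281,061; Granite Outreach: $90,621; Lower Literacy: $258,319; Harbor Wellness: $179,108; Thornfield Recovery: $86,791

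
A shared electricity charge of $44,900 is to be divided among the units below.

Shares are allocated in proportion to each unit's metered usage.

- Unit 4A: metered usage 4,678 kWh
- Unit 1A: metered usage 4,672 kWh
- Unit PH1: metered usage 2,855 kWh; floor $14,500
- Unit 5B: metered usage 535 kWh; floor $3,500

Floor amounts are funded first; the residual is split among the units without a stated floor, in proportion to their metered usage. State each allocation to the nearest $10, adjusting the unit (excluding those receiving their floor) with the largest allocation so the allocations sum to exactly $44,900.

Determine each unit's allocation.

Unit 4A: $13,460; Unit 1A: $13,440; Unit PH1: $14,500; Unit 5B: $3,500

Minimums first: Unit PH1 $14,500; Unit 5B $3,500. Balance $26,900.
Balance split over remaining metered usage 9,350: Unit 4A 13,458.63 → $13,460; Unit 1A 13,441.37 → $13,440.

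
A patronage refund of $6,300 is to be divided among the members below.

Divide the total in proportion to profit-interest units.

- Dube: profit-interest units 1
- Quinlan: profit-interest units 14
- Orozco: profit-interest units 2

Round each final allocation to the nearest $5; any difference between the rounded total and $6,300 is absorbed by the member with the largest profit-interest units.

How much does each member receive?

Dube: $370; Quinlan: $5,190; Orozco: $740

Total profit-interest units = 1 + 14 + 2 = 17.
Raw shares: Dube 370.59; Quinlan 5,188.24; Orozco 741.18.
At nearest $5: Dube $370; Quinlan $5,190; Orozco $740. Sum = $6,300.
Sum already equals the total — no adjustment.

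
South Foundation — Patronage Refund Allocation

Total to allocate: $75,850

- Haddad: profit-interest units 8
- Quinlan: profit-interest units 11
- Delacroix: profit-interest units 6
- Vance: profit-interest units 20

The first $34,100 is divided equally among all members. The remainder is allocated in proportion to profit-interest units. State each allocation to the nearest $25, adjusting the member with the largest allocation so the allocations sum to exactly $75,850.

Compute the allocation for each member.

Haddad: $15,950 | Quinlan: $18,725 | Delacroix: $14,100 | Vance: $27,075

Equal tier: $34,100 ÷ 4 = $8,525 apiece.
Remainder $41,750 by profit-interest units (total 45): Haddad 7,422.22 → $7,425; Quinlan 10,205.56 → $10,200; Delacroix 5,566.67 → $5,575; Vance 18,555.56 → $18,550.
Totals: Haddad $8,525 + $7,425 = $15,950; Quinlan $8,525 + $10,200 = $18,725; Delacroix $8,525 + $5,575 = $14,100; Vance $8,525 + $18,550 = $27,075.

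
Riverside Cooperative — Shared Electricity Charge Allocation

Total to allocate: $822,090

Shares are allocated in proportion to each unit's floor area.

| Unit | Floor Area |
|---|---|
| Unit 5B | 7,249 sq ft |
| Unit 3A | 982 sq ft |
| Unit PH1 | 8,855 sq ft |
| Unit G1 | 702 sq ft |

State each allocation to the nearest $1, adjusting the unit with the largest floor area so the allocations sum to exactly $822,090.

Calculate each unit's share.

Unit 5B: $335,020 · Unit 3A: $45,384 · Unit PH1: $409,242 · Unit G1: $32,444

Sum of floor area: 17,788.
Proportional shares: Unit 5B 7,249/17,788 × $822,090 = 335,019.70; Unit 3A 982/17,788 × $822,090 = 45,384.10; Unit PH1 8,855/17,788 × $822,090 = 409,242.58; Unit G1 702/17,788 × $822,090 = 32,443.62.
Rounded to nearest $1: Unit 5B $335,020; Unit 3A $45,384; Unit PH1 $409,243; Unit G1 $32,444. Sum = $822,091.
Difference $822,090 − $822,091 = −$1 applied to largest floor area (Unit PH1): Unit PH1 becomes $409,242.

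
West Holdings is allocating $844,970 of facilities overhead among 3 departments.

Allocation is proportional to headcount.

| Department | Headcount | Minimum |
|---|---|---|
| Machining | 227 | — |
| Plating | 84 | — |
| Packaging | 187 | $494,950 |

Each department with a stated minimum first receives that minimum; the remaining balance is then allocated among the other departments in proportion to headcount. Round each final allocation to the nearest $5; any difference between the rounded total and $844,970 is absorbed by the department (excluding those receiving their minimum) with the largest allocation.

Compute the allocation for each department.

Fund the minimums — Packaging $494,950. Remaining pool $350,020.
Remaining pool split over remaining headcount 311: Machining 255,480.84 → $255,480; Plating 94,539.16 → $94,540.

Machining: $255,480 · Plating: $94,540 · Packaging: $494,950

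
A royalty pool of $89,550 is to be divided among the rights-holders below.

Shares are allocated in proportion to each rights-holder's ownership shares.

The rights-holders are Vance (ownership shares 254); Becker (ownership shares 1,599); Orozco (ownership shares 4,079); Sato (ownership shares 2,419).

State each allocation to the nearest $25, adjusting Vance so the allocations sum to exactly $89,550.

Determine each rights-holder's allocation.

Sum of ownership shares: 8,351.
Raw shares: Vance 254/8,351 × $89,550 = 2,723.71; Becker 1,599/8,351 × $89,550 = 17,146.50; Orozco 4,079/8,351 × $89,550 = 43,740.20; Sato 2,419/8,351 × $89,550 = 25,939.58.
At nearest $25: Vance $2,725; Becker $17,150; Orozco $43,750; Sato $25,950. Sum = $89,575.
Difference $89,550 − $89,575 = −$25 applied to Vance: Vance becomes $2,700.

Vance: $2,700; Becker: $17,150; Orozco: $43,750; Sato: $25,950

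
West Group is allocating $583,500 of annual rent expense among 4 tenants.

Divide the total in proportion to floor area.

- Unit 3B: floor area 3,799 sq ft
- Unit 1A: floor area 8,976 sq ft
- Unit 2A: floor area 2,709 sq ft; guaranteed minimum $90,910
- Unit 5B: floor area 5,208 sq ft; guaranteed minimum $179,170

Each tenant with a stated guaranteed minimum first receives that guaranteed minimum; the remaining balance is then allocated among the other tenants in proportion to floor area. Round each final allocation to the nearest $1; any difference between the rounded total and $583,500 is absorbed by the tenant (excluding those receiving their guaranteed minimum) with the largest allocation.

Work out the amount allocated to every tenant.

Unit 3B: $93,204; Unit 1A: $220,216; Unit 2A: $90,910; Unit 5B: $179,170

Guaranteed amounts: Unit 2A $90,910; Unit 5B $179,170. Remaining pool $313,420.
Remaining pool split over remaining floor area 12,775: Unit 3B 93,204.12 → $93,204; Unit 1A 220,215.88 → $220,216.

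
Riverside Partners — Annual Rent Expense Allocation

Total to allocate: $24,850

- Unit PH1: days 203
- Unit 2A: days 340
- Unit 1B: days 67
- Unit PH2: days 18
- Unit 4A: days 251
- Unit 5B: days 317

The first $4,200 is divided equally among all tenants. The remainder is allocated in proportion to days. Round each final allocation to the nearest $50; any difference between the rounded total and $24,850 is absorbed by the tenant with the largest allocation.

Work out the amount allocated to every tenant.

First tranche $4,200 split equally: $700 each.
Remainder $20,650 by days (total 1,196): Unit PH1 3,504.97 → $3,500; Unit 2A 5,870.40 → $5,850; Unit 1B 1,156.81 → $1,150; Unit PH2 310.79 → $300; Unit 4A 4,333.74 → $4,350; Unit 5B 5,473.29 → $5,450.
Rounding difference +$50 on remainder applied to Unit 2A.
Totals: Unit PH1 $700 + $3,500 = $4,200; Unit 2A $700 + $5,900 = $6,600; Unit 1B $700 + $1,150 = $1,850; Unit PH2 $700 + $300 = $1,000; Unit 4A $700 + $4,350 = $5,050; Unit 5B $700 + $5,450 = $6,150.

Unit PH1: $4,200 · Unit 2A: $6,600 · Unit 1B: $1,850 · Unit PH2: $1,000 · Unit 4A: $5,050 · Unit 5B: $6,150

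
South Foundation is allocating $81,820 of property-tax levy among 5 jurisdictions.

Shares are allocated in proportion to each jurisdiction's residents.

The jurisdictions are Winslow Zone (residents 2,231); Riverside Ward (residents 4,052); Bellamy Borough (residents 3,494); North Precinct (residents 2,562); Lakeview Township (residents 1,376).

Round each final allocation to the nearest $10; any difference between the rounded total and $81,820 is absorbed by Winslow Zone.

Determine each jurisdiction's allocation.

Combined residents = 13,715.
Proportional shares: Winslow Zone 2,231/13,715 × $81,820 = 13,309.55; Riverside Ward 4,052/13,715 × $81,820 = 24,173.14; Bellamy Borough 3,494/13,715 × $81,820 = 20,844.26; North Precinct 2,562/13,715 × $81,820 = 15,284.20; Lakeview Township 1,376/13,715 × $81,820 = 8,208.85.
Rounded to nearest $10: Winslow Zone $13,310; Riverside Ward $24,170; Bellamy Borough $20,840; North Precinct $15,280; Lakeview Township $8,210. Sum = $81,810.
Difference $81,820 − $81,810 = +$10 applied to Winslow Zone: Winslow Zone becomes $13,320.

Winslow Zone: $13,320 · Riverside Ward: $24,170 · Bellamy Borough: $20,840 · North Precinct: $15,280 · Lakeview Township: $8,210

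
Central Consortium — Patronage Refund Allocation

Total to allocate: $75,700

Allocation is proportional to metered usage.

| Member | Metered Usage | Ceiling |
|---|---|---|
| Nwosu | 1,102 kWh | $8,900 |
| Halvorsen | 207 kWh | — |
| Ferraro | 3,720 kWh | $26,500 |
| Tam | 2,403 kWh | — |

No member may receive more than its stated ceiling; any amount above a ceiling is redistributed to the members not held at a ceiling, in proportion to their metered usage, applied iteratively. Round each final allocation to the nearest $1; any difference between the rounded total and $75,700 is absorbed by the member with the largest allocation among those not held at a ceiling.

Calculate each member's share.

Total metered usage = 7,432.
Pro-rata shares before constraints: Nwosu 11,224.62; Halvorsen 2,108.44; Ferraro 37,890.74; Tam 24,476.20.
Held at cap: Nwosu ($8,900), Ferraro ($26,500); balance $40,300 reallocated over remaining metered usage 2,610.
Remaining shares: Halvorsen 3,196.21 → $3,196; Tam 37,103.79 → $37,104.

Nwosu: $8,900 · Halvorsen: $3,196 · Ferraro: $26,500 · Tam: $37,104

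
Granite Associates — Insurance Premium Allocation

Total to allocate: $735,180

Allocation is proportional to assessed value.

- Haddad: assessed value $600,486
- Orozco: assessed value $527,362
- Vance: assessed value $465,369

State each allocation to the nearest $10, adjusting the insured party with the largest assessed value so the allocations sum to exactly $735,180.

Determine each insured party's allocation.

Haddad: $277,090 | Orozco: $243,350 | Vance: $214,740

Sum of assessed value: 600,486 + 527,362 + 465,369 = 1,593,217.
Raw shares: Haddad 277,090.50; Orozco 243,347.89; Vance 214,741.61.
At nearest $10: Haddad $277,090; Orozco $243,350; Vance $214,740. Sum = $735,180.
Sum already equals the total — no adjustment.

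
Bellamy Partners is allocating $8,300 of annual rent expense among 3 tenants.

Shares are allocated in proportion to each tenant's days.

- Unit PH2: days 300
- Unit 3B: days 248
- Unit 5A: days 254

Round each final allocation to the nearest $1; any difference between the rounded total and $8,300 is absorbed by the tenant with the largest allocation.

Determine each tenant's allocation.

Combined days = 802.
Raw shares: Unit PH2 300/802 × $8,300 = 3,104.74; Unit 3B 248/802 × $8,300 = 2,566.58; Unit 5A 254/802 × $8,300 = 2,628.68.
After rounding ($1): Unit PH2 $3,105; Unit 3B $2,567; Unit 5A $2,629. Sum = $8,301.
Difference $8,300 − $8,301 = −$1 applied to largest allocation (Unit PH2): Unit PH2 becomes $3,104.

Unit PH2: $3,104 · Unit 3B: $2,567 · Unit 5A: $2,629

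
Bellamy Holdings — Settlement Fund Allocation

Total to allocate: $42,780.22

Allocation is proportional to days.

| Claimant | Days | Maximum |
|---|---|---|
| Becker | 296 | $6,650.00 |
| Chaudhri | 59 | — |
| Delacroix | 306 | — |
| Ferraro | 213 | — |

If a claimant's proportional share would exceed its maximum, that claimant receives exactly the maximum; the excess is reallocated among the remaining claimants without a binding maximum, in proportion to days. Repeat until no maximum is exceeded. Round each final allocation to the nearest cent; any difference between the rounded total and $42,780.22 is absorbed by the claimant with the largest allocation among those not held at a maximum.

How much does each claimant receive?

Becker: $6,650.00 · Chaudhri: $3,688.03 · Delacroix: $19,127.77 · Ferraro: $13,314.42

Combined days = 874.
Unconstrained shares: Becker 14,488.4956; Chaudhri 2,887.9096; Delacroix 14,977.9718; Ferraro 10,425.8431.
Cap binds for Becker ($6,650.00); residual $36,130.22 reallocated over remaining days 578.
Shares after redistribution: Chaudhri 3,688.0328 → $3,688.03; Delacroix 19,127.7635 → $19,127.76; Ferraro 13,314.4236 → $13,314.42.
Rounding difference +$0.01 applied to Delacroix → $19,127.77.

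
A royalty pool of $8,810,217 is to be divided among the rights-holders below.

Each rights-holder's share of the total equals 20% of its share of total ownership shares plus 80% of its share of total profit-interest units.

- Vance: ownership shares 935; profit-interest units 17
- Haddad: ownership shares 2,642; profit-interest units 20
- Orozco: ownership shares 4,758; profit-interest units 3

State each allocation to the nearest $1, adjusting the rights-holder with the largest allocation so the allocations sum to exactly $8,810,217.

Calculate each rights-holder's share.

Vance: $3,193,136 | Haddad: $4,082,613 | Orozco: $1,534,468

Ownership shares total 8,335; profit-interest units total 40.
Combined weights (20% ownership shares + 80% profit-interest units): Vance 0.3624; Haddad 0.4634; Orozco 0.1742.
Raw shares: Vance 3,193,135.52; Haddad 4,082,613.33; Orozco 1,534,468.15.
Rounded to nearest $1: Vance $3,193,136; Haddad $4,082,613; Orozco $1,534,468. Sum = $8,810,217.
Rounded total matches; no reconciliation needed.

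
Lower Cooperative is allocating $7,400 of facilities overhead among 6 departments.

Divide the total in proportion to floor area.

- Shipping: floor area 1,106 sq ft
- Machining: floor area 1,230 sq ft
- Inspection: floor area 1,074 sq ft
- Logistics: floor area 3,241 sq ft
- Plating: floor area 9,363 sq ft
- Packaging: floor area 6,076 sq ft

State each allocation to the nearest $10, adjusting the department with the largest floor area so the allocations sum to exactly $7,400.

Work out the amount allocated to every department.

Combined floor area = 22,090.
Pro-rata amounts: Shipping 1,106/22,090 × $7,400 = 370.50; Machining 1,230/22,090 × $7,400 = 412.04; Inspection 1,074/22,090 × $7,400 = 359.78; Logistics 3,241/22,090 × $7,400 = 1,085.71; Plating 9,363/22,090 × $7,400 = 3,136.54; Packaging 6,076/22,090 × $7,400 = 2,035.42.
After rounding ($10): Shipping $370; Machining $410; Inspection $360; Logistics $1,090; Plating $3,140; Packaging $2,040. Sum = $7,410.
Difference $7,400 − $7,410 = −$10 applied to largest floor area (Plating): Plating becomes $3,130.

Shipping: $370; Machining: $410; Inspection: $360; Logistics: $1,090; Plating: $3,130; Packaging: $2,040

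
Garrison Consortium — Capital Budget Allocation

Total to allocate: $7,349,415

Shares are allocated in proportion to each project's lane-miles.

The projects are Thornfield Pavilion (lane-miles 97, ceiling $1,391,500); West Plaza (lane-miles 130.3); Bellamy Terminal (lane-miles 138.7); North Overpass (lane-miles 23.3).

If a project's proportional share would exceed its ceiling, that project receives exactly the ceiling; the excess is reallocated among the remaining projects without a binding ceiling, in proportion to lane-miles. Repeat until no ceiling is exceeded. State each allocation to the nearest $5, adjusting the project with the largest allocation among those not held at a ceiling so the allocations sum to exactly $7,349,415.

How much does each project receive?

Combined lane-miles = 389.3.
Pro-rata shares before constraints: Thornfield Pavilion 1,831,218.23; West Plaza 2,459,873.55; Bellamy Terminal 2,618,453.28; North Overpass 439,869.94.
Cap binds for Thornfield Pavilion ($1,391,500); residual $5,957,915 reallocated over remaining lane-miles 292.3.
Remaining shares: West Plaza 2,655,888.90 → $2,655,890; Bellamy Terminal 2,827,105.07 → $2,827,105; North Overpass 474,921.04 → $474,920.

Thornfield Pavilion: $1,391,500; West Plaza: $2,655,890; Bellamy Terminal: $2,827,105; North Overpass: $474,920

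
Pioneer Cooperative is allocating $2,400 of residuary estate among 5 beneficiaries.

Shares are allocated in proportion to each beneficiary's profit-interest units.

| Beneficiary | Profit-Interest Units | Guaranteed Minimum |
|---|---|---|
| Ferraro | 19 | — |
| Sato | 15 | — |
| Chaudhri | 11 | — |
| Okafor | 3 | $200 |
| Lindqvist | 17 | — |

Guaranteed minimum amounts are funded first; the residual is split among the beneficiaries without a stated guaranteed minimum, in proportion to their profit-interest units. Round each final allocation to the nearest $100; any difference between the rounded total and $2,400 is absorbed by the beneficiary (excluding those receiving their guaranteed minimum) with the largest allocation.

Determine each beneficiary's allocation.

Ferraro: $700 · Sato: $500 · Chaudhri: $400 · Okafor: $200 · Lindqvist: $600

Minimums first: Okafor $200. Residual $2,200.
Residual split over remaining profit-interest units 62: Ferraro 674.19 → $700; Sato 532.26 → $500; Chaudhri 390.32 → $400; Lindqvist 603.23 → $600.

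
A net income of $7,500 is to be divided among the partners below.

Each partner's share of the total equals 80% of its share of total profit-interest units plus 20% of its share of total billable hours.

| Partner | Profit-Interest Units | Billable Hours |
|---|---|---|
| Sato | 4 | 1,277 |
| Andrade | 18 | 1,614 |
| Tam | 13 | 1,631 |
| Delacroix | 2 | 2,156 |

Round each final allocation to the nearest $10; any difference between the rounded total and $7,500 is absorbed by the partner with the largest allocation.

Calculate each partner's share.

Sato: $940; Andrade: $3,280; Tam: $2,470; Delacroix: $810

Profit-interest units total 37; billable hours total 6,678.
Composite weights (80% profit-interest units + 20% billable hours): Sato 0.1247; Andrade 0.4375; Tam 0.3299; Delacroix 0.1078.
Proportional shares: Sato 935.49; Andrade 3,281.45; Tam 2,474.46; Delacroix 808.60.
After rounding ($10): Sato $940; Andrade $3,280; Tam $2,470; Delacroix $810. Sum = $7,500.
Rounded total matches; no reconciliation needed.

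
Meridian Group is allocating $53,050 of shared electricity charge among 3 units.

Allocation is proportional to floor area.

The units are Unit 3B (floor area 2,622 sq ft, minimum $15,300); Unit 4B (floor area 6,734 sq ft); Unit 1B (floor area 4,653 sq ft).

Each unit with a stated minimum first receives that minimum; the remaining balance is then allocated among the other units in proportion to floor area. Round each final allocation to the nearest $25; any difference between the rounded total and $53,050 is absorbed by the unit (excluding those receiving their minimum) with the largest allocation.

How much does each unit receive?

Unit 3B: $15,300 · Unit 4B: $22,325 · Unit 1B: $15,425

Guaranteed amounts: Unit 3B $15,300. Residual $37,750.
Residual split over remaining floor area 11,387: Unit 4B 22,324.45 → $22,325; Unit 1B 15,425.55 → $15,425.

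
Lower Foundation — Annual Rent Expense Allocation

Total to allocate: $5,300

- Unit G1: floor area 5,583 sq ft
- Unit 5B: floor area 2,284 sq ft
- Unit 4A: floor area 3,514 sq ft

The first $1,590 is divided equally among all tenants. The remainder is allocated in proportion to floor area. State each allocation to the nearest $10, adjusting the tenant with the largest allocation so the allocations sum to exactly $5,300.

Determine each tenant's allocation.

Unit G1: $2,350 · Unit 5B: $1,270 · Unit 4A: $1,680

$1,590 shared equally gives $530 per tenant.
Remainder $3,710 by floor area (total 11,381): Unit G1 1,819.96 → $1,820; Unit 5B 744.54 → $740; Unit 4A 1,145.50 → $1,150.
Totals: Unit G1 $530 + $1,820 = $2,350; Unit 5B $530 + $740 = $1,270; Unit 4A $530 + $1,150 = $1,680.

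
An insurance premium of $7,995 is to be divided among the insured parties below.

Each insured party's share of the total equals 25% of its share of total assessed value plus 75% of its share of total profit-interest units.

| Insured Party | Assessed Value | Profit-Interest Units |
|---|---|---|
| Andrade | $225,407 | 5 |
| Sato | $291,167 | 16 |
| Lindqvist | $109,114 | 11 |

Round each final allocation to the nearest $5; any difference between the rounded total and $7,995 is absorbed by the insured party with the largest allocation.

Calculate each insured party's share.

Andrade: $1,655 · Sato: $3,930 · Lindqvist: $2,410

Assessed value total 625,688; profit-interest units total 32.
Combined weights (25% assessed value + 75% profit-interest units): Andrade 0.2073; Sato 0.4913; Lindqvist 0.3014.
Unrounded shares: Andrade 1,656.97; Sato 3,928.25; Lindqvist 2,409.77.
After rounding ($5): Andrade $1,655; Sato $3,930; Lindqvist $2,410. Sum = $7,995.
Sum already equals the total — no adjustment.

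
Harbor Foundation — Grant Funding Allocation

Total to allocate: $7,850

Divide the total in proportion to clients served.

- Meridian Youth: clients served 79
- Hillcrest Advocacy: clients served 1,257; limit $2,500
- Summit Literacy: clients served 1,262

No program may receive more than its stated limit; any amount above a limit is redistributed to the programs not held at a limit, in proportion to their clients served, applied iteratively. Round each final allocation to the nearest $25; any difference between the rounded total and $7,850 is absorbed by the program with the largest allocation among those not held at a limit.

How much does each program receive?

Clients served total: 2,598.
Pro-rata shares before constraints: Meridian Youth 238.70; Hillcrest Advocacy 3,798.09; Summit Literacy 3,813.20.
Capped: Hillcrest Advocacy ($2,500); residual $5,350 reallocated over remaining clients served 1,341.
Remaining shares: Meridian Youth 315.18 → $325; Summit Literacy 5,034.82 → $5,025.

Meridian Youth: $325 · Hillcrest Advocacy: $2,500 · Summit Literacy: $5,025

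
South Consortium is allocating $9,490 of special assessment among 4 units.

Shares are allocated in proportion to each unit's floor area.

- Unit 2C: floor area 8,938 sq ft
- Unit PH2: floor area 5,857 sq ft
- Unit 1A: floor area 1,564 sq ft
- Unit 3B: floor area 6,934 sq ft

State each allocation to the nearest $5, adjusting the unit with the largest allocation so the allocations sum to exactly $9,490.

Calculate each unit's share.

Unit 2C: $3,645 | Unit PH2: $2,385 | Unit 1A: $635 | Unit 3B: $2,825

Total floor area = 23,293.
Unrounded shares: Unit 2C 8,938/23,293 × $9,490 = 3,641.51; Unit PH2 5,857/23,293 × $9,490 = 2,386.25; Unit 1A 1,564/23,293 × $9,490 = 637.20; Unit 3B 6,934/23,293 × $9,490 = 2,825.04.
At nearest $5: Unit 2C $3,640; Unit PH2 $2,385; Unit 1A $635; Unit 3B $2,825. Sum = $9,485.
Difference $9,490 − $9,485 = +$5 applied to largest allocation (Unit 2C): Unit 2C becomes $3,645.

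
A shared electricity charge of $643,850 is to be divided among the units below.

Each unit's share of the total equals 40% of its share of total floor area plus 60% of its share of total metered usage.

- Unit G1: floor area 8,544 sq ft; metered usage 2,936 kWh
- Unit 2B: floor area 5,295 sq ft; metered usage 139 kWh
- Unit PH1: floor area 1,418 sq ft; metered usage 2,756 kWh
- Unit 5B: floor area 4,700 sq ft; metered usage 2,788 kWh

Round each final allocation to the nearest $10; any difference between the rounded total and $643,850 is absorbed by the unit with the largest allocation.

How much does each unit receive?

Unit G1: $241,860; Unit 2B: $74,560; Unit PH1: $141,820; Unit 5B: $185,610

Totals — floor area 19,957, metered usage 8,619.
Blended shares (40% floor area + 60% metered usage): Unit G1 0.3756; Unit 2B 0.1158; Unit PH1 0.2203; Unit 5B 0.2883.
Proportional shares: Unit G1 241,851.85; Unit 2B 74,560.71; Unit PH1 141,824.90; Unit 5B 185,612.54.
Rounded to nearest $10: Unit G1 $241,850; Unit 2B $74,560; Unit PH1 $141,820; Unit 5B $185,610. Sum = $643,840.
Difference $643,850 − $643,840 = +$10 applied to largest allocation (Unit G1): Unit G1 becomes $241,860.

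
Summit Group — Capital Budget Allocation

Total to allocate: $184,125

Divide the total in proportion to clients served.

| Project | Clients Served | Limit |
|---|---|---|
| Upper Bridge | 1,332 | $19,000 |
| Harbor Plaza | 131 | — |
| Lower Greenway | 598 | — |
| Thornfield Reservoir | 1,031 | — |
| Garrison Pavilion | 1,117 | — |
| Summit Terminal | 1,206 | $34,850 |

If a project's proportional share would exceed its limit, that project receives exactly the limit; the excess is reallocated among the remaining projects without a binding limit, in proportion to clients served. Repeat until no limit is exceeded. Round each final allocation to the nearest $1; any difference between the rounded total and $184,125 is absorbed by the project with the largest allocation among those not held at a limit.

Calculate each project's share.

Upper Bridge: $19,000; Harbor Plaza: $5,932; Lower Greenway: $27,078; Thornfield Reservoir: $46,685; Garrison Pavilion: $50,580; Summit Terminal: $34,850

Sum of clients served: 5,415.
Proportional shares (ignoring caps): Upper Bridge 45,291.69; Harbor Plaza 4,454.36; Lower Greenway 20,333.66; Thornfield Reservoir 35,056.86; Garrison Pavilion 37,981.09; Summit Terminal 41,007.34.
Capped: Upper Bridge ($19,000), Summit Terminal ($34,850); remaining pool $130,275 reallocated over remaining clients served 2,877.
Redistributed shares: Harbor Plaza 5,931.88 → $5,932; Lower Greenway 27,078.36 → $27,078; Thornfield Reservoir 46,685.27 → $46,685; Garrison Pavilion 50,579.48 → $50,579.
Rounding difference +$1 applied to Garrison Pavilion → $50,580.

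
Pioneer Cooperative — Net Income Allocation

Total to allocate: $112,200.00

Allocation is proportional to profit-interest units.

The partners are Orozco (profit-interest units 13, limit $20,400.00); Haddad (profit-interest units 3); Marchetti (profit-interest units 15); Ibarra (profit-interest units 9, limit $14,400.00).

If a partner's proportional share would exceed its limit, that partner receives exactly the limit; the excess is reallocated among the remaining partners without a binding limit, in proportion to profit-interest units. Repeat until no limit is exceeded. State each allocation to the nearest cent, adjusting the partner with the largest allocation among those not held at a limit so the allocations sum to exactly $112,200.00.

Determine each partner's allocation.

Orozco: $20,400.00 | Haddad: $12,900.00 | Marchetti: $64,500.00 | Ibarra: $14,400.00

Sum of profit-interest units: 40.
Pro-rata shares before constraints: Orozco 36,465.0000; Haddad 8,415.0000; Marchetti 42,075.0000; Ibarra 25,245.0000.
Held at cap: Orozco ($20,400.00), Ibarra ($14,400.00); balance $77,400.00 reallocated over remaining profit-interest units 18.
Redistributed shares: Haddad 12,900.0000 → $12,900.00; Marchetti 64,500.0000 → $64,500.00.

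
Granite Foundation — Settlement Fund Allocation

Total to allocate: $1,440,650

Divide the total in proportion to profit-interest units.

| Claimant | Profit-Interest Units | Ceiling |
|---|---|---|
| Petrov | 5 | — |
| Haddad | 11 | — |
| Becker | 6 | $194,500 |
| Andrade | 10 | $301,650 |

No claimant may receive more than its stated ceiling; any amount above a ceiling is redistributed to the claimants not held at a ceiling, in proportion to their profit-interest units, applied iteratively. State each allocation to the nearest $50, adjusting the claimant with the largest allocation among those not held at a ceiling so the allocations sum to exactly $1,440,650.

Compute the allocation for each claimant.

Petrov: $295,150; Haddad: $649,350; Becker: $194,500; Andrade: $301,650

Sum of profit-interest units: 32.
Pro-rata shares before constraints: Petrov 225,101.56; Haddad 495,223.44; Becker 270,121.88; Andrade 450,203.12.
Capped: Becker ($194,500), Andrade ($301,650); residual $944,500 reallocated over remaining profit-interest units 16.
Redistributed shares: Petrov 295,156.25 → $295,150; Haddad 649,343.75 → $649,350.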